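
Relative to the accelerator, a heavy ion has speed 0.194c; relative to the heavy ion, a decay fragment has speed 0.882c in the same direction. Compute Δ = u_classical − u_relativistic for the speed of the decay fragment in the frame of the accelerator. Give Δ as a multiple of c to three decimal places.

Galilean: u_cl = 0.882 + 0.194 = 1.0760.
Relativistic: u_rel = (0.882 + 0.194) / (1 + 0.882·0.194) = 1.0760/1.1711 = 0.9188.
Δ = 1.0760 − 0.9188 = 0.1572.
(The classical prediction exceeds c; the relativistic result does not.)

Δ = 0.157c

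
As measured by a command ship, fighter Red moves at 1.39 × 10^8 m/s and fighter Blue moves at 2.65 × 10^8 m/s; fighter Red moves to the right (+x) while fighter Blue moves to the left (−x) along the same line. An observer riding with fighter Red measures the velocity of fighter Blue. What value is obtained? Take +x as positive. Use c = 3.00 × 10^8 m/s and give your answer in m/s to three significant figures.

-2.87 × 10^8 m/s

β_A = 0.463, β_B = -0.883 (dividing each by c = 3.00 × 10^8 m/s).
Transform to A's frame with the inverse velocity-addition law: u' = (u − v)/(1 − uv/c²), taking u = β_B and v = β_A.
u' = (-0.883 − 0.463) / (1 − (0.463)(-0.883)) = -1.3467/1.4093 = -0.9556.
u' = -0.9556 × 3.00 × 10^8 m/s.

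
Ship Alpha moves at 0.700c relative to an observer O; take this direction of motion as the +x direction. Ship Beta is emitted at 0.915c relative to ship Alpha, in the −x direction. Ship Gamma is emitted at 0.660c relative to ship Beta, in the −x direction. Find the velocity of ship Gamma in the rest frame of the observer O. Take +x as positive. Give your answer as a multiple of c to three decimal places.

-0.902c

Apply u = (u' + v)/(1 + u'v/c²) successively, working outward toward the observer O.
Start: velocity of ship Alpha relative to the observer O = 0.7000c.
Compose with ship Beta (u' = -0.915 in ship Alpha frame): u_1 = (-0.915 + 0.700) / (1 + (-0.915)·0.700) = -0.2150/0.3595 = -0.5981.
Compose with ship Gamma (u' = -0.660 in ship Beta frame): u_2 = (-0.660 + (-0.598)) / (1 + (-0.660)·(-0.598)) = -1.2581/1.3947 = -0.9020.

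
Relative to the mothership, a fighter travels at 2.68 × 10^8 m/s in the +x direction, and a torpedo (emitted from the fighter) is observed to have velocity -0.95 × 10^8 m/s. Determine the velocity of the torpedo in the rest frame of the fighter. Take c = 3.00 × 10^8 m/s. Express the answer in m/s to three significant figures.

-2.83 × 10^8 m/s

v = 0.893c, u = -0.317c.
Invert the composition law: u' = (u − v)/(1 − uv/c²).
u' = (-0.317 − 0.893) / (1 − (-0.317)(0.893)) = -1.2100/1.2829 = -0.9432.
u' = -0.9432 × 3.00 × 10^8 m/s.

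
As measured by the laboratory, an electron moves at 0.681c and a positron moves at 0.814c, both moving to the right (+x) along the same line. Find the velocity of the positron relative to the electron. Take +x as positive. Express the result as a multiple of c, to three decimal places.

+0.298c

β_A = 0.681, β_B = 0.814.
Transform to A's frame with the inverse velocity-addition law: u' = (u − v)/(1 − uv/c²), taking u = β_B and v = β_A.
u' = (0.814 − 0.681) / (1 − (0.681)(0.814)) = 0.1330/0.4457 = 0.2984.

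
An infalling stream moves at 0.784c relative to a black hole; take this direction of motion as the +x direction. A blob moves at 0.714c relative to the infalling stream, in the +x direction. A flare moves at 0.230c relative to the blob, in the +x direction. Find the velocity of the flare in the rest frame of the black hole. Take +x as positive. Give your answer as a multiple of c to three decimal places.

Apply u = (u' + v)/(1 + u'v/c²) successively, working outward toward the black hole.
Start: velocity of the infalling stream relative to the black hole = 0.7840c.
Compose with the blob (u' = 0.714 in the infalling stream frame): u_1 = (0.714 + 0.784) / (1 + 0.714·0.784) = 1.4980/1.5598 = 0.9604.
Compose with the flare (u' = 0.230 in the blob frame): u_2 = (0.230 + 0.960) / (1 + 0.230·0.960) = 1.1904/1.2209 = 0.9750.

0.975c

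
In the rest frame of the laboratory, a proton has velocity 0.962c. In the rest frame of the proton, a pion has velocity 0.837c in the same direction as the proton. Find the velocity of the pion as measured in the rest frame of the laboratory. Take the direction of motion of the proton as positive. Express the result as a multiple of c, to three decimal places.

With v = 0.962 and u' = 0.837 (in units of c),
u = (u' + v)/(1 + u'v/c²):
u = (0.837 + 0.962) / (1 + 0.837·0.962) = 1.7990/1.8052 = 0.9966

0.997c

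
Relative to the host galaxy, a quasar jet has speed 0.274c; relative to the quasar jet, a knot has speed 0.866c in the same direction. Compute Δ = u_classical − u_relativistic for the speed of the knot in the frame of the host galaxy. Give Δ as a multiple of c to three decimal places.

Galilean: u_cl = 0.866 + 0.274 = 1.1400.
Relativistic: u_rel = (0.866 + 0.274) / (1 + 0.866·0.274) = 1.1400/1.2373 = 0.9214.
Δ = 1.1400 − 0.9214 = 0.2186.
(The classical prediction exceeds c; the relativistic result does not.)

Δ = 0.219c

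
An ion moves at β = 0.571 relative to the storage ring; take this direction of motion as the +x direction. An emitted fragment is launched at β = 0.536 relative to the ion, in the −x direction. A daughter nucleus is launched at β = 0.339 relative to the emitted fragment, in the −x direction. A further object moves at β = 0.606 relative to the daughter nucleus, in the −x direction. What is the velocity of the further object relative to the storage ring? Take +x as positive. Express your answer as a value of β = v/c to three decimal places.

Apply u = (u' + v)/(1 + u'v/c²) successively, working outward toward the storage ring.
Start: velocity of the ion relative to the storage ring = 0.5710c.
Compose with the emitted fragment (u' = -0.536 in the ion frame): u_1 = (-0.536 + 0.571) / (1 + (-0.536)·0.571) = 0.0350/0.6939 = 0.0504.
Compose with the daughter nucleus (u' = -0.339 in the emitted fragment frame): u_2 = (-0.339 + 0.050) / (1 + (-0.339)·0.050) = -0.2886/0.9829 = -0.2936.
Compose with the further object (u' = -0.606 in the daughter nucleus frame): u_3 = (-0.606 + (-0.294)) / (1 + (-0.606)·(-0.294)) = -0.8996/1.1779 = -0.7637.

β = -0.764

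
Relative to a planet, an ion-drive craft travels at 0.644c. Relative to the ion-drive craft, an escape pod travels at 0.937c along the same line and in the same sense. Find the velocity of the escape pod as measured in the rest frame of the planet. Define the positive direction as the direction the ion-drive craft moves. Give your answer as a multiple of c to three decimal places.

0.986c

With v = 0.644 and u' = 0.937 (in units of c),
u = (u' + v)/(1 + u'v/c²):
u = (0.937 + 0.644) / (1 + 0.937·0.644) = 1.5810/1.6034 = 0.9860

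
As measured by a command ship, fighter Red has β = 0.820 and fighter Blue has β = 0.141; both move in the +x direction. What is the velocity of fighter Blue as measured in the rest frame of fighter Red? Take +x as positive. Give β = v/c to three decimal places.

β = -0.768

β_A = 0.820, β_B = 0.141.
Transform to A's frame with the inverse velocity-addition law: u' = (u − v)/(1 − uv/c²), taking u = β_B and v = β_A.
u' = (0.141 − 0.820) / (1 − (0.820)(0.141)) = -0.6790/0.8844 = -0.7678.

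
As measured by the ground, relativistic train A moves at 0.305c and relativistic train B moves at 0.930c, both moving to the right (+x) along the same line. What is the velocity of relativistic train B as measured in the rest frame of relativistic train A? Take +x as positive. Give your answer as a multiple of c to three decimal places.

+0.872c

β_A = 0.305, β_B = 0.930.
Transform to A's frame with the inverse velocity-addition law: u' = (u − v)/(1 − uv/c²), taking u = β_B and v = β_A.
u' = (0.930 − 0.305) / (1 − (0.305)(0.930)) = 0.6250/0.7164 = 0.8725.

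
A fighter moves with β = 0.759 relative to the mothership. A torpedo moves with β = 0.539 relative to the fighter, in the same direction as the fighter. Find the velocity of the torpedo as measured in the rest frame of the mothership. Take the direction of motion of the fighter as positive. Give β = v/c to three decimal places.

With v = 0.759 and u' = 0.539 (in units of c),
u = (u' + v)/(1 + u'v/c²):
u = (0.539 + 0.759) / (1 + 0.539·0.759) = 1.2980/1.4091 = 0.9212
(Galilean addition would give +1.298c, exceeding c.)

β = 0.921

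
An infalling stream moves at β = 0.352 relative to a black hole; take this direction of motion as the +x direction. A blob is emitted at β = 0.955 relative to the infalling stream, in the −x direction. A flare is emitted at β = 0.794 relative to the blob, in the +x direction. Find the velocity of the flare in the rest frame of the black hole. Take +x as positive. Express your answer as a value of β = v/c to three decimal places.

Apply u = (u' + v)/(1 + u'v/c²) successively, working outward toward the black hole.
Start: velocity of the infalling stream relative to the black hole = 0.3520c.
Compose with the blob (u' = -0.955 in the infalling stream frame): u_1 = (-0.955 + 0.352) / (1 + (-0.955)·0.352) = -0.6030/0.6638 = -0.9084.
Compose with the flare (u' = 0.794 in the blob frame): u_2 = (0.794 + (-0.908)) / (1 + 0.794·(-0.908)) = -0.1144/0.2788 = -0.4102.

β = -0.410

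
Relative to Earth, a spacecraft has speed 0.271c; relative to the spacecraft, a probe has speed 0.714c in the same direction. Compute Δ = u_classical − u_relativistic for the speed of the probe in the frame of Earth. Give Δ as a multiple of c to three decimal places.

Galilean: u_cl = 0.714 + 0.271 = 0.9850.
Relativistic: u_rel = (0.714 + 0.271) / (1 + 0.714·0.271) = 0.9850/1.1935 = 0.8253.
Δ = 0.9850 − 0.8253 = 0.1597.

Δ = 0.160c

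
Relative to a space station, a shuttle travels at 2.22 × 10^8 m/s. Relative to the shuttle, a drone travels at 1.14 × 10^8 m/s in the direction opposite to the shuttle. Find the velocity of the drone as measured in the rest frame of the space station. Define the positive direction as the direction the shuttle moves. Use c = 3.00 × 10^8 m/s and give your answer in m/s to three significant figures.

+1.50 × 10^8 m/s

In units of c (dividing by 3.00 × 10^8 m/s): v = 0.740, u' = -0.380.
u = (u' + v)/(1 + u'v/c²):
u = (-0.380 + 0.740) / (1 + (-0.380)·0.740) = 0.3600/0.7188 = 0.5008
Converting back: u = 0.5008 × 3.00 × 10^8 m/s.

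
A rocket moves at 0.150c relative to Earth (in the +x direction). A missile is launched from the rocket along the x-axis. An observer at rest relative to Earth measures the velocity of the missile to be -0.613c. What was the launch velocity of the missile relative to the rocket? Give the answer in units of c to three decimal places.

Invert the composition law: u' = (u − v)/(1 − uv/c²).
u' = (-0.613 − 0.150) / (1 − (-0.613)(0.150)) = -0.7630/1.0919 = -0.6987.

-0.699c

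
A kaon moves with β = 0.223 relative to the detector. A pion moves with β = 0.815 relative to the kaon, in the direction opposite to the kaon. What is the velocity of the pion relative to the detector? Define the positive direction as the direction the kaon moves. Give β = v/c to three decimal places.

With v = 0.223 and u' = -0.815 (in units of c),
u = (u' + v)/(1 + u'v/c²):
u = (-0.815 + 0.223) / (1 + (-0.815)·0.223) = -0.5920/0.8183 = -0.7235
(Galilean addition would give -0.592c.)

β = -0.723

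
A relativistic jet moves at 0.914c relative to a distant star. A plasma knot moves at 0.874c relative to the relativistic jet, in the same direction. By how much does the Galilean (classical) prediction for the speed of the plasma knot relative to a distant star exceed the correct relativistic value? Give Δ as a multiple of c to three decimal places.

Δ = 0.794c

Galilean: u_cl = 0.874 + 0.914 = 1.7880.
Relativistic: u_rel = (0.874 + 0.914) / (1 + 0.874·0.914) = 1.7880/1.7988 = 0.9940.
Δ = 1.7880 − 0.9940 = 0.7940.
(The classical prediction exceeds c; the relativistic result does not.)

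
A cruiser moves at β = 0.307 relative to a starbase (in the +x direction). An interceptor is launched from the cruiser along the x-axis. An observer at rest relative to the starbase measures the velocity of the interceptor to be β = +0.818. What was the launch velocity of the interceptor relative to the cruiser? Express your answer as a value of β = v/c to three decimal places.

Invert the composition law: u' = (u − v)/(1 − uv/c²).
u' = (0.818 − 0.307) / (1 − (0.818)(0.307)) = 0.5110/0.7489 = 0.6824.

β = +0.682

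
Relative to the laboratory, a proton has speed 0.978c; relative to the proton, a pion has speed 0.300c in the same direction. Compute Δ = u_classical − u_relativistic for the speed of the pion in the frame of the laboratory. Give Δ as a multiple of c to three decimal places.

Δ = 0.290c

Galilean: u_cl = 0.300 + 0.978 = 1.2780.
Relativistic: u_rel = (0.300 + 0.978) / (1 + 0.300·0.978) = 1.2780/1.2934 = 0.9881.
Δ = 1.2780 − 0.9881 = 0.2899.
(The classical prediction exceeds c; the relativistic result does not.)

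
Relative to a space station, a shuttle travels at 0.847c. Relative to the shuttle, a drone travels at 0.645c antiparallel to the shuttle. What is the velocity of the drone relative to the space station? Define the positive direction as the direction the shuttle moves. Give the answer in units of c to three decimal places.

With v = 0.847 and u' = -0.645 (in units of c),
u = (u' + v)/(1 + u'v/c²):
u = (-0.645 + 0.847) / (1 + (-0.645)·0.847) = 0.2020/0.4537 = 0.4452

+0.445c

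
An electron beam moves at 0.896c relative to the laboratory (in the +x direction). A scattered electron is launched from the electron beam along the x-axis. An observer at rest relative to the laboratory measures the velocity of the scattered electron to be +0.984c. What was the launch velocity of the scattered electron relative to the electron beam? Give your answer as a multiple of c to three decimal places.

Invert the composition law: u' = (u − v)/(1 − uv/c²).
u' = (0.984 − 0.896) / (1 − (0.984)(0.896)) = 0.0880/0.1183 = 0.7436.

+0.744c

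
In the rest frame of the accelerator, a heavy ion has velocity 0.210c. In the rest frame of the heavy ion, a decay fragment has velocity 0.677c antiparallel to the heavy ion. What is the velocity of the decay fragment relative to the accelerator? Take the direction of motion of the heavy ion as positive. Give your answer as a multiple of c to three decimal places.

-0.544c

With v = 0.210 and u' = -0.677 (in units of c),
u = (u' + v)/(1 + u'v/c²):
u = (-0.677 + 0.210) / (1 + (-0.677)·0.210) = -0.4670/0.8578 = -0.5444
(Galilean addition would give -0.467c.)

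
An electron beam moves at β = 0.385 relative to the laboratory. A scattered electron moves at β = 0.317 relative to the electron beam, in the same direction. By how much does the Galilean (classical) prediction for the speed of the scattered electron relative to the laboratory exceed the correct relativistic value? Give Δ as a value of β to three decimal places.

Δ = 0.076

Galilean: u_cl = 0.317 + 0.385 = 0.7020.
Relativistic: u_rel = (0.317 + 0.385) / (1 + 0.317·0.385) = 0.7020/1.1220 = 0.6256.
Δ = 0.7020 − 0.6256 = 0.0764.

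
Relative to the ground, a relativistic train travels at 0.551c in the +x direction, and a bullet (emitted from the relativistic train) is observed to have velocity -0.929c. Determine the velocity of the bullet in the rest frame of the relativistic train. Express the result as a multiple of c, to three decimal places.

Invert the composition law: u' = (u − v)/(1 − uv/c²).
u' = (-0.929 − 0.551) / (1 − (-0.929)(0.551)) = -1.4800/1.5119 = -0.9789.

-0.979c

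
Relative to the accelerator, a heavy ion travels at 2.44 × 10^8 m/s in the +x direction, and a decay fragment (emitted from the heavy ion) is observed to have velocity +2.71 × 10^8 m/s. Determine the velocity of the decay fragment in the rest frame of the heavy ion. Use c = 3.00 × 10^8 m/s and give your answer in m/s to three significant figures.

+1.02 × 10^8 m/s

v = 0.813c, u = 0.903c.
Invert the composition law: u' = (u − v)/(1 − uv/c²).
u' = (0.903 − 0.813) / (1 − (0.903)(0.813)) = 0.0900/0.2653 = 0.3393.
u' = 0.3393 × 3.00 × 10^8 m/s.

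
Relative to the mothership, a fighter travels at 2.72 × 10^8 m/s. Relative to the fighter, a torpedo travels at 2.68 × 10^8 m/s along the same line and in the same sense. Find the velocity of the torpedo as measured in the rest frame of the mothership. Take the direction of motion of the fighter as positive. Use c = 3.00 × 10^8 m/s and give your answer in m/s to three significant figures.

In units of c (dividing by 3.00 × 10^8 m/s): v = 0.907, u' = 0.893.
u = (u' + v)/(1 + u'v/c²):
u = (0.893 + 0.907) / (1 + 0.893·0.907) = 1.8000/1.8100 = 0.9945
Converting back: u = 0.9945 × 3.00 × 10^8 m/s.

2.98 × 10^8 m/s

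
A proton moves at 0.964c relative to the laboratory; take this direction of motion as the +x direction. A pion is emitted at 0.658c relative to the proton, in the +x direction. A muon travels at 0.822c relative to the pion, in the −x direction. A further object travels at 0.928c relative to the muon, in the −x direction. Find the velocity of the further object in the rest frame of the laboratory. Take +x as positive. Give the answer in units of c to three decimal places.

-0.018c

Apply u = (u' + v)/(1 + u'v/c²) successively, working outward toward the laboratory.
Start: velocity of the proton relative to the laboratory = 0.9640c.
Compose with the pion (u' = 0.658 in the proton frame): u_1 = (0.658 + 0.964) / (1 + 0.658·0.964) = 1.6220/1.6343 = 0.9925.
Compose with the muon (u' = -0.822 in the pion frame): u_2 = (-0.822 + 0.992) / (1 + (-0.822)·0.992) = 0.1705/0.1842 = 0.9255.
Compose with the further object (u' = -0.928 in the muon frame): u_3 = (-0.928 + 0.925) / (1 + (-0.928)·0.925) = -0.0025/0.1412 = -0.0178.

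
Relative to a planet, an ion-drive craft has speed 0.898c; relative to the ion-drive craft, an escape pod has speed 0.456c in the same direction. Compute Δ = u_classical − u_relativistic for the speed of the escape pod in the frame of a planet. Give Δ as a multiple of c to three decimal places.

Δ = 0.393c

Galilean: u_cl = 0.456 + 0.898 = 1.3540.
Relativistic: u_rel = (0.456 + 0.898) / (1 + 0.456·0.898) = 1.3540/1.4095 = 0.9606.
Δ = 1.3540 − 0.9606 = 0.3934.
(The classical prediction exceeds c; the relativistic result does not.)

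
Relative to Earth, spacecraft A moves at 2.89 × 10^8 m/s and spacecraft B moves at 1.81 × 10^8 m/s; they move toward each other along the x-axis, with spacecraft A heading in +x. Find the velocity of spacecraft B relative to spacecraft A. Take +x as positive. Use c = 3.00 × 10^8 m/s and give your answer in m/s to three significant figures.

-2.97 × 10^8 m/s

β_A = 0.963, β_B = -0.603 (dividing each by c = 3.00 × 10^8 m/s).
Transform to A's frame with the inverse velocity-addition law: u' = (u − v)/(1 − uv/c²), taking u = β_B and v = β_A.
u' = (-0.603 − 0.963) / (1 − (0.963)(-0.603)) = -1.5667/1.5812 = -0.9908.
u' = -0.9908 × 3.00 × 10^8 m/s.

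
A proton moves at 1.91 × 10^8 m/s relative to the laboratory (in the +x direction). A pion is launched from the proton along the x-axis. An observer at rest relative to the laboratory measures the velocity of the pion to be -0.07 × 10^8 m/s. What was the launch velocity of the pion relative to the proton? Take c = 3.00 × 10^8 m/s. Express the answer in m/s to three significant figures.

v = 0.637c, u = -0.023c.
Invert the composition law: u' = (u − v)/(1 − uv/c²).
u' = (-0.023 − 0.637) / (1 − (-0.023)(0.637)) = -0.6600/1.0149 = -0.6503.
u' = -0.6503 × 3.00 × 10^8 m/s.

-1.95 × 10^8 m/s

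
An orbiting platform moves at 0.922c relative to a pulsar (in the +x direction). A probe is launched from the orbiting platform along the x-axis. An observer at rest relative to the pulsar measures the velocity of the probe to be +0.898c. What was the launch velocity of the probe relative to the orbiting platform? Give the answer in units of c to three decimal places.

-0.139c

Invert the composition law: u' = (u − v)/(1 − uv/c²).
u' = (0.898 − 0.922) / (1 − (0.898)(0.922)) = -0.0240/0.1720 = -0.1395.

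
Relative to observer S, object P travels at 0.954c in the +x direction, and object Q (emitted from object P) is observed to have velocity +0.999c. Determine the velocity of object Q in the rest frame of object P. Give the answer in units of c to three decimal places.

Invert the composition law: u' = (u − v)/(1 − uv/c²).
u' = (0.999 − 0.954) / (1 − (0.999)(0.954)) = 0.0450/0.0470 = 0.9584.

+0.958c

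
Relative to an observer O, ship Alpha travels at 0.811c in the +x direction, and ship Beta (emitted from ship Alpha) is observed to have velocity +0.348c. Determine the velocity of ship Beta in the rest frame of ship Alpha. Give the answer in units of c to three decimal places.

-0.645c

Invert the composition law: u' = (u − v)/(1 − uv/c²).
u' = (0.348 − 0.811) / (1 − (0.348)(0.811)) = -0.4630/0.7178 = -0.6451.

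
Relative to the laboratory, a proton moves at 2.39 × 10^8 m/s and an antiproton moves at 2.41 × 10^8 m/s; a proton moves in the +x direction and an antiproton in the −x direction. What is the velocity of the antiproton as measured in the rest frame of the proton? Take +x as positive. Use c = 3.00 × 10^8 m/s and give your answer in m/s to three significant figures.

β_A = 0.797, β_B = -0.803 (dividing each by c = 3.00 × 10^8 m/s).
Transform to A's frame with the inverse velocity-addition law: u' = (u − v)/(1 − uv/c²), taking u = β_B and v = β_A.
u' = (-0.803 − 0.797) / (1 − (0.797)(-0.803)) = -1.6000/1.6400 = -0.9756.
u' = -0.9756 × 3.00 × 10^8 m/s.

-2.93 × 10^8 m/s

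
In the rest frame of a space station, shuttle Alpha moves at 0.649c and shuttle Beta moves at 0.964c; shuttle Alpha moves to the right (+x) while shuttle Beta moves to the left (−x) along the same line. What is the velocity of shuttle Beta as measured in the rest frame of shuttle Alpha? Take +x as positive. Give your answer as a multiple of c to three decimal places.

β_A = 0.649, β_B = -0.964.
Transform to A's frame with the inverse velocity-addition law: u' = (u − v)/(1 − uv/c²), taking u = β_B and v = β_A.
u' = (-0.964 − 0.649) / (1 − (0.649)(-0.964)) = -1.6130/1.6256 = -0.9922.

-0.992c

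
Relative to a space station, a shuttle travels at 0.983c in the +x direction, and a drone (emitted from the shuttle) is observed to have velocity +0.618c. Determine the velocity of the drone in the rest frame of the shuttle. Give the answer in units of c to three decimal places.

-0.930c

Invert the composition law: u' = (u − v)/(1 − uv/c²).
u' = (0.618 − 0.983) / (1 − (0.618)(0.983)) = -0.3650/0.3925 = -0.9299.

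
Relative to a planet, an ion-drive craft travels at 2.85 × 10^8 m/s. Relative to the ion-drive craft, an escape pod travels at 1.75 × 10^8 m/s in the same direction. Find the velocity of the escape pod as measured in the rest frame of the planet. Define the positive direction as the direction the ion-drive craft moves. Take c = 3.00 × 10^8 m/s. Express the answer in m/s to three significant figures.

2.96 × 10^8 m/s

In units of c (dividing by 3.00 × 10^8 m/s): v = 0.950, u' = 0.583.
u = (u' + v)/(1 + u'v/c²):
u = (0.583 + 0.950) / (1 + 0.583·0.950) = 1.5333/1.5542 = 0.9866
(Galilean addition would give +1.533c, exceeding c.)
Converting back: u = 0.9866 × 3.00 × 10^8 m/s.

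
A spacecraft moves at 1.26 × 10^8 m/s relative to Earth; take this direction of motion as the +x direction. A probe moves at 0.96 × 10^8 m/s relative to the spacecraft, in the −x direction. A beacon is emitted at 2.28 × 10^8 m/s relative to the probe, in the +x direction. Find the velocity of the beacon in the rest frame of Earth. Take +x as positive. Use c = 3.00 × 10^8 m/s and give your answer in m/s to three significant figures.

Apply u = (u' + v)/(1 + u'v/c²) successively, working outward toward Earth.
(Dividing each given speed by c = 3.00 × 10^8 m/s to work in units of c.)
Start: velocity of the spacecraft relative to Earth = 0.4200c.
Compose with the probe (u' = -0.320 in the spacecraft frame): u_1 = (-0.320 + 0.420) / (1 + (-0.320)·0.420) = 0.1000/0.8656 = 0.1155.
Compose with the beacon (u' = 0.760 in the probe frame): u_2 = (0.760 + 0.116) / (1 + 0.760·0.116) = 0.8755/1.0878 = 0.8049.
So u = 0.8049 × 3.00 × 10^8 m/s.

+2.41 × 10^8 m/s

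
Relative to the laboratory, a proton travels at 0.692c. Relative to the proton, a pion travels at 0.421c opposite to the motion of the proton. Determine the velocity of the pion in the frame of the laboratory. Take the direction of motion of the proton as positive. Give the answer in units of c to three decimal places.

+0.382c

With v = 0.692 and u' = -0.421 (in units of c),
u = (u' + v)/(1 + u'v/c²):
u = (-0.421 + 0.692) / (1 + (-0.421)·0.692) = 0.2710/0.7087 = 0.3824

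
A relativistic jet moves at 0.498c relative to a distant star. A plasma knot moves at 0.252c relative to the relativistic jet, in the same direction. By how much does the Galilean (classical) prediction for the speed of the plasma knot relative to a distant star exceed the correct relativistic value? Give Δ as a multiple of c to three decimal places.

Galilean: u_cl = 0.252 + 0.498 = 0.7500.
Relativistic: u_rel = (0.252 + 0.498) / (1 + 0.252·0.498) = 0.7500/1.1255 = 0.6664.
Δ = 0.7500 − 0.6664 = 0.0836.

Δ = 0.084c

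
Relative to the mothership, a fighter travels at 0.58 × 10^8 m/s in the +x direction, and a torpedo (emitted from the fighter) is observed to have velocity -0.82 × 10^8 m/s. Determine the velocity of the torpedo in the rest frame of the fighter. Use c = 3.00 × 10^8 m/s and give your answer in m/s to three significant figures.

v = 0.193c, u = -0.273c.
Invert the composition law: u' = (u − v)/(1 − uv/c²).
u' = (-0.273 − 0.193) / (1 − (-0.273)(0.193)) = -0.4667/1.0528 = -0.4432.
u' = -0.4432 × 3.00 × 10^8 m/s.

-1.33 × 10^8 m/s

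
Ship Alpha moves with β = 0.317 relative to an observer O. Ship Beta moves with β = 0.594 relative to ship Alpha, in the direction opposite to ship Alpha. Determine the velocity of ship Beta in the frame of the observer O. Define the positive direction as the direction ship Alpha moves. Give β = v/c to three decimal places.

With v = 0.317 and u' = -0.594 (in units of c),
u = (u' + v)/(1 + u'v/c²):
u = (-0.594 + 0.317) / (1 + (-0.594)·0.317) = -0.2770/0.8117 = -0.3413

β = -0.341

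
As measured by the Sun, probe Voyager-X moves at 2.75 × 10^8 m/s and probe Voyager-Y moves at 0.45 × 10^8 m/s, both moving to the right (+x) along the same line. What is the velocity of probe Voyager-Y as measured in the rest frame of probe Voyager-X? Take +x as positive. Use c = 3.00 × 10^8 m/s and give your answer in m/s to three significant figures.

β_A = 0.917, β_B = 0.150 (dividing each by c = 3.00 × 10^8 m/s).
Transform to A's frame with the inverse velocity-addition law: u' = (u − v)/(1 − uv/c²), taking u = β_B and v = β_A.
u' = (0.150 − 0.917) / (1 − (0.917)(0.150)) = -0.7667/0.8625 = -0.8889.
u' = -0.8889 × 3.00 × 10^8 m/s.

-2.67 × 10^8 m/s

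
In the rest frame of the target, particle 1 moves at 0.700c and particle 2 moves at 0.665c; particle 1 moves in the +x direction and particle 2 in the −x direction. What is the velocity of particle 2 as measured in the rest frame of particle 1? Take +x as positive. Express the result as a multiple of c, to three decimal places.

β_A = 0.700, β_B = -0.665.
Transform to A's frame with the inverse velocity-addition law: u' = (u − v)/(1 − uv/c²), taking u = β_B and v = β_A.
u' = (-0.665 − 0.700) / (1 − (0.700)(-0.665)) = -1.3650/1.4655 = -0.9314.

-0.931c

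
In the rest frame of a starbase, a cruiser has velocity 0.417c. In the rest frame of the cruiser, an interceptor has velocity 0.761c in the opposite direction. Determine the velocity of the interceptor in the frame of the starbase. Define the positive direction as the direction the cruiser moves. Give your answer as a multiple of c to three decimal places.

-0.504c

With v = 0.417 and u' = -0.761 (in units of c),
u = (u' + v)/(1 + u'v/c²):
u = (-0.761 + 0.417) / (1 + (-0.761)·0.417) = -0.3440/0.6827 = -0.5039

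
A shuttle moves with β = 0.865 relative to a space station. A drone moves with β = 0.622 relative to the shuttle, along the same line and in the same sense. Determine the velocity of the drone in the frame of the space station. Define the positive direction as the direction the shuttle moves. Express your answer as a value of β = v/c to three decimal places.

β = 0.967

With v = 0.865 and u' = 0.622 (in units of c),
u = (u' + v)/(1 + u'v/c²):
u = (0.622 + 0.865) / (1 + 0.622·0.865) = 1.4870/1.5380 = 0.9668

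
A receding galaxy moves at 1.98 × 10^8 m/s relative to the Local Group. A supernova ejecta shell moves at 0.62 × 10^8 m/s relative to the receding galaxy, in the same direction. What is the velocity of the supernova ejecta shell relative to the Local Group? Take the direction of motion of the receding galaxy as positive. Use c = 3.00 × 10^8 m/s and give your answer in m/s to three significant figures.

2.29 × 10^8 m/s

In units of c (dividing by 3.00 × 10^8 m/s): v = 0.660, u' = 0.207.
u = (u' + v)/(1 + u'v/c²):
u = (0.207 + 0.660) / (1 + 0.207·0.660) = 0.8667/1.1364 = 0.7626
Converting back: u = 0.7626 × 3.00 × 10^8 m/s.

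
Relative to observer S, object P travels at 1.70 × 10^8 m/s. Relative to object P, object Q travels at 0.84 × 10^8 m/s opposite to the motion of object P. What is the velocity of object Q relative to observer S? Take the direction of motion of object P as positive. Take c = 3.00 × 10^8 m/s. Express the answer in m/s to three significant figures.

In units of c (dividing by 3.00 × 10^8 m/s): v = 0.567, u' = -0.280.
u = (u' + v)/(1 + u'v/c²):
u = (-0.280 + 0.567) / (1 + (-0.280)·0.567) = 0.2867/0.8413 = 0.3407
Converting back: u = 0.3407 × 3.00 × 10^8 m/s.

+1.02 × 10^8 m/s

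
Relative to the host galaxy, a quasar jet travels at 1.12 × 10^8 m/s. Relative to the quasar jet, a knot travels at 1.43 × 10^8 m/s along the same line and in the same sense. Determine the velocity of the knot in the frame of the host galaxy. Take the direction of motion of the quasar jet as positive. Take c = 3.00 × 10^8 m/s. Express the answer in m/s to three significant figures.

2.16 × 10^8 m/s

In units of c (dividing by 3.00 × 10^8 m/s): v = 0.373, u' = 0.477.
u = (u' + v)/(1 + u'v/c²):
u = (0.477 + 0.373) / (1 + 0.477·0.373) = 0.8500/1.1780 = 0.7216
Converting back: u = 0.7216 × 3.00 × 10^8 m/s.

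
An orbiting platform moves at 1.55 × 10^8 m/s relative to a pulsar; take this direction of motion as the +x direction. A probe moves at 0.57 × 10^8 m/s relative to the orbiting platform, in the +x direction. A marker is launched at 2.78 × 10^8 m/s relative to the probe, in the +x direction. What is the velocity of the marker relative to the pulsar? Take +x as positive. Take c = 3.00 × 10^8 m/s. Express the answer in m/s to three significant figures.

Apply u = (u' + v)/(1 + u'v/c²) successively, working outward toward the pulsar.
(Dividing each given speed by c = 3.00 × 10^8 m/s to work in units of c.)
Start: velocity of the orbiting platform relative to the pulsar = 0.5167c.
Compose with the probe (u' = 0.190 in the orbiting platform frame): u_1 = (0.190 + 0.517) / (1 + 0.190·0.517) = 0.7067/1.0982 = 0.6435.
Compose with the marker (u' = 0.927 in the probe frame): u_2 = (0.927 + 0.643) / (1 + 0.927·0.643) = 1.5702/1.5963 = 0.9836.
So u = 0.9836 × 3.00 × 10^8 m/s.

2.95 × 10^8 m/s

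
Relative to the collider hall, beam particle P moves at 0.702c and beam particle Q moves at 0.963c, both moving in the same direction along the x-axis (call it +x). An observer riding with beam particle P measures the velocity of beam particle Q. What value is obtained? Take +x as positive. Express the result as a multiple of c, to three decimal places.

+0.806c

β_A = 0.702, β_B = 0.963.
Transform to A's frame with the inverse velocity-addition law: u' = (u − v)/(1 − uv/c²), taking u = β_B and v = β_A.
u' = (0.963 − 0.702) / (1 − (0.702)(0.963)) = 0.2610/0.3240 = 0.8056.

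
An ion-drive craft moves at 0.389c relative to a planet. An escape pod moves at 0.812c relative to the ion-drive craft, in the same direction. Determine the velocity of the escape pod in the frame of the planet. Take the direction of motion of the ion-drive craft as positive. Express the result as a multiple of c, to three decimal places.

With v = 0.389 and u' = 0.812 (in units of c),
u = (u' + v)/(1 + u'v/c²):
u = (0.812 + 0.389) / (1 + 0.812·0.389) = 1.2010/1.3159 = 0.9127

0.913c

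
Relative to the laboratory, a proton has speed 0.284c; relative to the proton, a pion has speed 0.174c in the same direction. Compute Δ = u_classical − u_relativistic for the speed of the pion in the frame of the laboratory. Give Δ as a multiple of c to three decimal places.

Δ = 0.022c

Galilean: u_cl = 0.174 + 0.284 = 0.4580.
Relativistic: u_rel = (0.174 + 0.284) / (1 + 0.174·0.284) = 0.4580/1.0494 = 0.4364.
Δ = 0.4580 − 0.4364 = 0.0216.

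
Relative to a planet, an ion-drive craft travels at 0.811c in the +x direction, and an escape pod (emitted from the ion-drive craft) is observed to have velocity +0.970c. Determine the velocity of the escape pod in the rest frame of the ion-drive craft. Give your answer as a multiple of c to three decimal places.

Invert the composition law: u' = (u − v)/(1 − uv/c²).
u' = (0.970 − 0.811) / (1 − (0.970)(0.811)) = 0.1590/0.2133 = 0.7453.

+0.745c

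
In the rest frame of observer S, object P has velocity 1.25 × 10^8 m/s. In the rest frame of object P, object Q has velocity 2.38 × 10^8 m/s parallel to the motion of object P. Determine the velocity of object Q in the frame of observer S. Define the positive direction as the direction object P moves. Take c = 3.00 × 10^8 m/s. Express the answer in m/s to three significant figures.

In units of c (dividing by 3.00 × 10^8 m/s): v = 0.417, u' = 0.793.
u = (u' + v)/(1 + u'v/c²):
u = (0.793 + 0.417) / (1 + 0.793·0.417) = 1.2100/1.3306 = 0.9094
(Galilean addition would give +1.210c, exceeding c.)
Converting back: u = 0.9094 × 3.00 × 10^8 m/s.

2.73 × 10^8 m/s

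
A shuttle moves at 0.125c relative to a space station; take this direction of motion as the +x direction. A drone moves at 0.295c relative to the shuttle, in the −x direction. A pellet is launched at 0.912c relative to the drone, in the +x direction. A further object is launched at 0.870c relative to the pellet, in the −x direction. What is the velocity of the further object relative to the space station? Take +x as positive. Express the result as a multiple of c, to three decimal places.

Apply u = (u' + v)/(1 + u'v/c²) successively, working outward toward the space station.
Start: velocity of the shuttle relative to the space station = 0.1250c.
Compose with the drone (u' = -0.295 in the shuttle frame): u_1 = (-0.295 + 0.125) / (1 + (-0.295)·0.125) = -0.1700/0.9631 = -0.1765.
Compose with the pellet (u' = 0.912 in the drone frame): u_2 = (0.912 + (-0.177)) / (1 + 0.912·(-0.177)) = 0.7355/0.8390 = 0.8766.
Compose with the further object (u' = -0.870 in the pellet frame): u_3 = (-0.870 + 0.877) / (1 + (-0.870)·0.877) = 0.0066/0.2374 = 0.0278.

+0.028c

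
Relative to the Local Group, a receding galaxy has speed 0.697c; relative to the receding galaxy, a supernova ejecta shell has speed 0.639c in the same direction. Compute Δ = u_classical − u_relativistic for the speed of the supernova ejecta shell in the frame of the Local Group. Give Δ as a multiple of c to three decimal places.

Galilean: u_cl = 0.639 + 0.697 = 1.3360.
Relativistic: u_rel = (0.639 + 0.697) / (1 + 0.639·0.697) = 1.3360/1.4454 = 0.9243.
Δ = 1.3360 − 0.9243 = 0.4117.
(The classical prediction exceeds c; the relativistic result does not.)

Δ = 0.412c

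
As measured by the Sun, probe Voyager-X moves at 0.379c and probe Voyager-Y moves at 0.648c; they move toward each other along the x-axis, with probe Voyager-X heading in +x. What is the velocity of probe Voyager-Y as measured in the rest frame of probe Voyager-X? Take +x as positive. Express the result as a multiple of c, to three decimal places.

β_A = 0.379, β_B = -0.648.
Transform to A's frame with the inverse velocity-addition law: u' = (u − v)/(1 − uv/c²), taking u = β_B and v = β_A.
u' = (-0.648 − 0.379) / (1 − (0.379)(-0.648)) = -1.0270/1.2456 = -0.8245.

-0.825c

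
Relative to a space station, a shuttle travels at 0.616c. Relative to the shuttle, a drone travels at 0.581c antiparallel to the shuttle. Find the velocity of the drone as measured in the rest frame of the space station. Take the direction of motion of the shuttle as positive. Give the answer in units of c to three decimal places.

+0.055c

With v = 0.616 and u' = -0.581 (in units of c),
u = (u' + v)/(1 + u'v/c²):
u = (-0.581 + 0.616) / (1 + (-0.581)·0.616) = 0.0350/0.6421 = 0.0545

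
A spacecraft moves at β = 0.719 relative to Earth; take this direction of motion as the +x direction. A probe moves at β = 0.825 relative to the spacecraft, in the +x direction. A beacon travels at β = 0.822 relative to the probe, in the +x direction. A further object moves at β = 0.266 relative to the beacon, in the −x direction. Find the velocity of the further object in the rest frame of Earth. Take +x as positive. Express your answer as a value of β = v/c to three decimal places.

β = +0.995

Apply u = (u' + v)/(1 + u'v/c²) successively, working outward toward Earth.
Start: velocity of the spacecraft relative to Earth = 0.7190c.
Compose with the probe (u' = 0.825 in the spacecraft frame): u_1 = (0.825 + 0.719) / (1 + 0.825·0.719) = 1.5440/1.5932 = 0.9691.
Compose with the beacon (u' = 0.822 in the probe frame): u_2 = (0.822 + 0.969) / (1 + 0.822·0.969) = 1.7911/1.7966 = 0.9969.
Compose with the further object (u' = -0.266 in the beacon frame): u_3 = (-0.266 + 0.997) / (1 + (-0.266)·0.997) = 0.7309/0.7348 = 0.9947.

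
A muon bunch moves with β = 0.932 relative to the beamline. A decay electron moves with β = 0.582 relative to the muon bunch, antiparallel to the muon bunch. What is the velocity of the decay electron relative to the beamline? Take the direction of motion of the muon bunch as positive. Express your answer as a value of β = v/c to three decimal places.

With v = 0.932 and u' = -0.582 (in units of c),
u = (u' + v)/(1 + u'v/c²):
u = (-0.582 + 0.932) / (1 + (-0.582)·0.932) = 0.3500/0.4576 = 0.7649
(Galilean addition would give +0.350c.)

β = +0.765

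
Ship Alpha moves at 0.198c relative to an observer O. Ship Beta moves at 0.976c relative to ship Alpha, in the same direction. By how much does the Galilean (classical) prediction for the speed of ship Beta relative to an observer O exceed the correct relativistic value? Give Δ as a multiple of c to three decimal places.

Galilean: u_cl = 0.976 + 0.198 = 1.1740.
Relativistic: u_rel = (0.976 + 0.198) / (1 + 0.976·0.198) = 1.1740/1.1932 = 0.9839.
Δ = 1.1740 − 0.9839 = 0.1901.
(The classical prediction exceeds c; the relativistic result does not.)

Δ = 0.190c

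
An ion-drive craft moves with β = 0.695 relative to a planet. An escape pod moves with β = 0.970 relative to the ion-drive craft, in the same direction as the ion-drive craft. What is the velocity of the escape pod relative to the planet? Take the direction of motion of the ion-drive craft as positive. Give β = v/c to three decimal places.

β = 0.995

With v = 0.695 and u' = 0.970 (in units of c),
u = (u' + v)/(1 + u'v/c²):
u = (0.970 + 0.695) / (1 + 0.970·0.695) = 1.6650/1.6742 = 0.9945
(Galilean addition would give +1.665c, exceeding c.)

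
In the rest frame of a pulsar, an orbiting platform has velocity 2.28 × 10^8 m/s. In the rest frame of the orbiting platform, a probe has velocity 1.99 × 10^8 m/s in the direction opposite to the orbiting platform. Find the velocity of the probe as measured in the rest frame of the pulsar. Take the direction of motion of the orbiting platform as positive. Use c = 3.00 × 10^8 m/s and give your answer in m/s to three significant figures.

+5.85 × 10^7 m/s

In units of c (dividing by 3.00 × 10^8 m/s): v = 0.760, u' = -0.663.
u = (u' + v)/(1 + u'v/c²):
u = (-0.663 + 0.760) / (1 + (-0.663)·0.760) = 0.0967/0.4959 = 0.1949
Converting back: u = 0.1949 × 3.00 × 10^8 m/s.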